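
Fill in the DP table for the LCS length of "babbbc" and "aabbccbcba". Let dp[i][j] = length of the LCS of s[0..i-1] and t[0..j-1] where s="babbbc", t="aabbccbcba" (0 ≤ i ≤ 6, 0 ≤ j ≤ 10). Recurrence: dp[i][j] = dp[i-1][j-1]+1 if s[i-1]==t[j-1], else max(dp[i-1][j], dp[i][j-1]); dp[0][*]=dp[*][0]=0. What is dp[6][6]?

   ''  a  a  b  b  c  c  b  c  b  a
''  0  0  0  0  0  0  0  0  0  0  0
 b  0  0  0  1  1  1  1  1  1  1  1
 a  0  1  1  1  1  1  1  1  1  1  2
 b  0  1  1  2  2  2  2  2  2  2  2
 b  0  1  1  2  3  3  3  3  3  3  3
 b  0  1  1  2  3  3  3  4  4  4  4
 c  0  1  1  2  3  4  4  4  5  5  5

4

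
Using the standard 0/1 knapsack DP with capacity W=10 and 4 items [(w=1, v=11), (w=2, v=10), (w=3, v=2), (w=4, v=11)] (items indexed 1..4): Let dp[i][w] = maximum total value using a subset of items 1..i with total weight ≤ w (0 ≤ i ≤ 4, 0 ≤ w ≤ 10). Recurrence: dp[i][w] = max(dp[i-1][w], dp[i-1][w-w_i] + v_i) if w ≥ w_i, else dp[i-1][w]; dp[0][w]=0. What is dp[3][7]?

23

i\w   0   1   2   3   4   5   6   7   8   9  10
  0   0   0   0   0   0   0   0   0   0   0   0
  1   0  11  11  11  11  11  11  11  11  11  11
  2   0  11  11  21  21  21  21  21  21  21  21
  3   0  11  11  21  21  21  23  23  23  23  23
  4   0  11  11  21  21  22  23  32  32  32  34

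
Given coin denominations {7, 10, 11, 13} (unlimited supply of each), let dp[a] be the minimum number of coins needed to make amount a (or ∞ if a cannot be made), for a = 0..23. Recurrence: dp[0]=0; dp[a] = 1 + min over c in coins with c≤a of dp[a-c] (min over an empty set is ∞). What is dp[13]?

1

 a  0  1  2  3  4  5  6  7  8  9 10 11 12 13 14 15 16 17 18 19 20 21 22 23
dp  0  -  -  -  -  -  -  1  -  -  1  1  -  1  2  -  -  2  2  -  2  2  2  2
(- denotes ∞ / unreachable)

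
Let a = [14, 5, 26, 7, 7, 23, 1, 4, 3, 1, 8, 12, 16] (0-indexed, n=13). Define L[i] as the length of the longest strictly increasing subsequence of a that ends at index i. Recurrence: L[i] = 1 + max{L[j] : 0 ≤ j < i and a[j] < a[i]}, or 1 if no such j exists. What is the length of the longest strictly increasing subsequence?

   i    0    1    2    3    4    5    6    7    8    9   10   11   12
a[i]   14    5   26    7    7   23    1    4    3    1    8   12   16
L[i]    1    1    2    2    2    3    1    2    2    1    3    4    5

5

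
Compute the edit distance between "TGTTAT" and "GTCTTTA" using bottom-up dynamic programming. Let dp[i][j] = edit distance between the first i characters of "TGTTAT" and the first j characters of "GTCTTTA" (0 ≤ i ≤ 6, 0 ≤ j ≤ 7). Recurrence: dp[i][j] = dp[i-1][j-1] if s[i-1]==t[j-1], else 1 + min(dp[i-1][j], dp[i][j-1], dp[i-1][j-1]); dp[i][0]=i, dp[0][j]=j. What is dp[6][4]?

3

   ''  G  T  C  T  T  T  A
''  0  1  2  3  4  5  6  7
 T  1  1  1  2  3  4  5  6
 G  2  1  2  2  3  4  5  6
 T  3  2  1  2  2  3  4  5
 T  4  3  2  2  2  2  3  4
 A  5  4  3  3  3  3  3  3
 T  6  5  4  4  3  3  3  4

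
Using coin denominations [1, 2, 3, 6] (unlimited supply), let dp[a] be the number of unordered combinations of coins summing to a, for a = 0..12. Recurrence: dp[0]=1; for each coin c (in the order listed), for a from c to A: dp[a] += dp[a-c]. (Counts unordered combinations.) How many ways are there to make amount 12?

after  coin     0     1     2     3     4     5     6     7     8     9    10    11    12
          1     1     1     1     1     1     1     1     1     1     1     1     1     1
          2     1     1     2     2     3     3     4     4     5     5     6     6     7
          3     1     1     2     3     4     5     7     8    10    12    14    16    19
          6     1     1     2     3     4     5     8     9    12    15    18    21    27

27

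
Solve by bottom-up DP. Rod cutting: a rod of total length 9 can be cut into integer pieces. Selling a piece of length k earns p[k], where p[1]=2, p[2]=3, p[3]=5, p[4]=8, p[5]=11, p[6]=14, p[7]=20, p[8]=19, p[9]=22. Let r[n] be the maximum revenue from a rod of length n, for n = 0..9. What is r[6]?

   n    0    1    2    3    4    5    6    7    8    9
r[n]    0    2    4    6    8   11   14   20   22   24

14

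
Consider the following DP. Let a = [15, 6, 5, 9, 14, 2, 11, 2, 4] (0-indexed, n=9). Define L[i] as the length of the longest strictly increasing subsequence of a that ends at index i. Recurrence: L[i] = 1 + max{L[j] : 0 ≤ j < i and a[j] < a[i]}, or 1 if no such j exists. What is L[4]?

3

   i    0    1    2    3    4    5    6    7    8
a[i]   15    6    5    9   14    2   11    2    4
L[i]    1    1    1    2    3    1    3    1    2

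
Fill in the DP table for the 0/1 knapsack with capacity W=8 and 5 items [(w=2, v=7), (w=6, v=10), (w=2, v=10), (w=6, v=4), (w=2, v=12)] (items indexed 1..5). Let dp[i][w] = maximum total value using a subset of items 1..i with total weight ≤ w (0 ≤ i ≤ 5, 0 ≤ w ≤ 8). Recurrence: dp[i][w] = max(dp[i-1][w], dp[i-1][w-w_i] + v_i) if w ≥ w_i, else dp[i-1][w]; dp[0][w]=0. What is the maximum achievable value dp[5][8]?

29

i\w   0   1   2   3   4   5   6   7   8
  0   0   0   0   0   0   0   0   0   0
  1   0   0   7   7   7   7   7   7   7
  2   0   0   7   7   7   7  10  10  17
  3   0   0  10  10  17  17  17  17  20
  4   0   0  10  10  17  17  17  17  20
  5   0   0  12  12  22  22  29  29  29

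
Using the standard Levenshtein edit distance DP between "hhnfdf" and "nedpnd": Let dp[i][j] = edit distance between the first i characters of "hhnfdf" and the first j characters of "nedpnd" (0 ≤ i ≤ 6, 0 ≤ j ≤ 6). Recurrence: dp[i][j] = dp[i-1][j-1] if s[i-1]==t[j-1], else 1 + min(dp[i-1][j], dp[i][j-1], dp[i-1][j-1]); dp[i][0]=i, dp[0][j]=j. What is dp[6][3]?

   ''  n  e  d  p  n  d
''  0  1  2  3  4  5  6
 h  1  1  2  3  4  5  6
 h  2  2  2  3  4  5  6
 n  3  2  3  3  4  4  5
 f  4  3  3  4  4  5  5
 d  5  4  4  3  4  5  5
 f  6  5  5  4  4  5  6

4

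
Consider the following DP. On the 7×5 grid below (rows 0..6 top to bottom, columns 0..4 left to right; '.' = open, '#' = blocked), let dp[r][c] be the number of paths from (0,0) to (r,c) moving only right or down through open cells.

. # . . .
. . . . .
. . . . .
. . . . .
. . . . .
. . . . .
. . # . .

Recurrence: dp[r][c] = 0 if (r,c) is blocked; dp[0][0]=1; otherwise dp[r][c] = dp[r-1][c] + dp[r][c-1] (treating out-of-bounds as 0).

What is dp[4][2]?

r\c   0   1   2   3   4
  0   1   0   0   0   0
  1   1   1   1   1   1
  2   1   2   3   4   5
  3   1   3   6  10  15
  4   1   4  10  20  35
  5   1   5  15  35  70
  6   1   6   0  35 105

10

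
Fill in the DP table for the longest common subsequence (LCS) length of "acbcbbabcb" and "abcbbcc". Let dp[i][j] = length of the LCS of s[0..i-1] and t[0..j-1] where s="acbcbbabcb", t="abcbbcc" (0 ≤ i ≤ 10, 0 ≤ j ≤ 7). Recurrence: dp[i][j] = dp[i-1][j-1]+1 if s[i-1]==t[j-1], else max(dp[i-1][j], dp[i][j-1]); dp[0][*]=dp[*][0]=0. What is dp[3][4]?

   ''  a  b  c  b  b  c  c
''  0  0  0  0  0  0  0  0
 a  0  1  1  1  1  1  1  1
 c  0  1  1  2  2  2  2  2
 b  0  1  2  2  3  3  3  3
 c  0  1  2  3  3  3  4  4
 b  0  1  2  3  4  4  4  4
 b  0  1  2  3  4  5  5  5
 a  0  1  2  3  4  5  5  5
 b  0  1  2  3  4  5  5  5
 c  0  1  2  3  4  5  6  6
 b  0  1  2  3  4  5  6  6

3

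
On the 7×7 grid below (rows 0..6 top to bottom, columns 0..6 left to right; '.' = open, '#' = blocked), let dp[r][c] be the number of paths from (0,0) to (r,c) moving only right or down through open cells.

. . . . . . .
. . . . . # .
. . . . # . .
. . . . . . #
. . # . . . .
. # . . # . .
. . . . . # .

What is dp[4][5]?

r\c   0   1   2   3   4   5   6
  0   1   1   1   1   1   1   1
  1   1   2   3   4   5   0   1
  2   1   3   6  10   0   0   1
  3   1   4  10  20  20  20   0
  4   1   5   0  20  40  60  60
  5   1   0   0  20   0  60 120
  6   1   1   1  21  21   0 120

60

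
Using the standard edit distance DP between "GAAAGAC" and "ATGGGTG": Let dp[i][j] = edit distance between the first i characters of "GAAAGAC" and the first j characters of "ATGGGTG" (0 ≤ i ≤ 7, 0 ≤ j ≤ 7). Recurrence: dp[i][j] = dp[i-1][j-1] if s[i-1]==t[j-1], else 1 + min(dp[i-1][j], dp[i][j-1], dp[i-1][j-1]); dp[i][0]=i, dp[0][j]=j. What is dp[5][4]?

   ''  A  T  G  G  G  T  G
''  0  1  2  3  4  5  6  7
 G  1  1  2  2  3  4  5  6
 A  2  1  2  3  3  4  5  6
 A  3  2  2  3  4  4  5  6
 A  4  3  3  3  4  5  5  6
 G  5  4  4  3  3  4  5  5
 A  6  5  5  4  4  4  5  6
 C  7  6  6  5  5  5  5  6

3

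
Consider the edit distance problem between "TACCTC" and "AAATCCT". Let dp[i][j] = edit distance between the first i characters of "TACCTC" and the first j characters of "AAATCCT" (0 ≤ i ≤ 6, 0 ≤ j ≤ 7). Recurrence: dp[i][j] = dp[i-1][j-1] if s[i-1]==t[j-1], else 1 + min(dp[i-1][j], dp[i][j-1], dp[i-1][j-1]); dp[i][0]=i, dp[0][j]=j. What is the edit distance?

4

   ''  A  A  A  T  C  C  T
''  0  1  2  3  4  5  6  7
 T  1  1  2  3  3  4  5  6
 A  2  1  1  2  3  4  5  6
 C  3  2  2  2  3  3  4  5
 C  4  3  3  3  3  3  3  4
 T  5  4  4  4  3  4  4  3
 C  6  5  5  5  4  3  4  4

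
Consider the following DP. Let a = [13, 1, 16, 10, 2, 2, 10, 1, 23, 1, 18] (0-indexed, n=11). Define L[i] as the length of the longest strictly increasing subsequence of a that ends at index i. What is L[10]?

   i    0    1    2    3    4    5    6    7    8    9   10
a[i]   13    1   16   10    2    2   10    1   23    1   18
L[i]    1    1    2    2    2    2    3    1    4    1    4

4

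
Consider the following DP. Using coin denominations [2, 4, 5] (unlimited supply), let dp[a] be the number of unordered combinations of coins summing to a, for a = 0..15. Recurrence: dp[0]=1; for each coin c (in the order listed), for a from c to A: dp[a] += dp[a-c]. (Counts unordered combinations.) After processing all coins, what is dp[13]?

after  coin     0     1     2     3     4     5     6     7     8     9    10    11    12    13    14    15
          2     1     0     1     0     1     0     1     0     1     0     1     0     1     0     1     0
          4     1     0     1     0     2     0     2     0     3     0     3     0     4     0     4     0
          5     1     0     1     0     2     1     2     1     3     2     4     2     5     3     6     4

3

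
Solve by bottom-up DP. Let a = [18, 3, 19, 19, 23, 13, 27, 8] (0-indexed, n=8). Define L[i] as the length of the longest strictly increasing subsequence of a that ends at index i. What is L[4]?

3

   i    0    1    2    3    4    5    6    7
a[i]   18    3   19   19   23   13   27    8
L[i]    1    1    2    2    3    2    4    2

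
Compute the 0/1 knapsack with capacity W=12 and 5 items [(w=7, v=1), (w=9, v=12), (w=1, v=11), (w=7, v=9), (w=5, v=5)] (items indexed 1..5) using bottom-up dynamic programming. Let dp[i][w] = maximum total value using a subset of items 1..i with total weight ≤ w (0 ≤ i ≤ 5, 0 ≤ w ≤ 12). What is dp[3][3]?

i\w   0   1   2   3   4   5   6   7   8   9  10  11  12
  0   0   0   0   0   0   0   0   0   0   0   0   0   0
  1   0   0   0   0   0   0   0   1   1   1   1   1   1
  2   0   0   0   0   0   0   0   1   1  12  12  12  12
  3   0  11  11  11  11  11  11  11  12  12  23  23  23
  4   0  11  11  11  11  11  11  11  20  20  23  23  23
  5   0  11  11  11  11  11  16  16  20  20  23  23  23

11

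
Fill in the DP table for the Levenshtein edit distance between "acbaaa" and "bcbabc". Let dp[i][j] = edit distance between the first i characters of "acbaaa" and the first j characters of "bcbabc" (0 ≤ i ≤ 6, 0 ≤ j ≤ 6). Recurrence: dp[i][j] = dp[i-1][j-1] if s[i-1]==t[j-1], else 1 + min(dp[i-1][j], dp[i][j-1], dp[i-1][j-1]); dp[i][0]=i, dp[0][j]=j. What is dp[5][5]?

2

   ''  b  c  b  a  b  c
''  0  1  2  3  4  5  6
 a  1  1  2  3  3  4  5
 c  2  2  1  2  3  4  4
 b  3  2  2  1  2  3  4
 a  4  3  3  2  1  2  3
 a  5  4  4  3  2  2  3
 a  6  5  5  4  3  3  3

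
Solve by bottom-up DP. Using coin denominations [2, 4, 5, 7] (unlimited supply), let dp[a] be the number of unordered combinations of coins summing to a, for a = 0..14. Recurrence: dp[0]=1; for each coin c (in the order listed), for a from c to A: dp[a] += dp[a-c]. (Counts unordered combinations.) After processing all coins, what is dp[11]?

after  coin     0     1     2     3     4     5     6     7     8     9    10    11    12    13    14
          2     1     0     1     0     1     0     1     0     1     0     1     0     1     0     1
          4     1     0     1     0     2     0     2     0     3     0     3     0     4     0     4
          5     1     0     1     0     2     1     2     1     3     2     4     2     5     3     6
          7     1     0     1     0     2     1     2     2     3     3     4     4     6     5     8

4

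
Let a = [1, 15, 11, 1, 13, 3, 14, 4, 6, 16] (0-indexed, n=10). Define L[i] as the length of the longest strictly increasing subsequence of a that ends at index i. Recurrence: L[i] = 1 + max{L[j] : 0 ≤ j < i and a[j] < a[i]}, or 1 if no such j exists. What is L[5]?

2

   i    0    1    2    3    4    5    6    7    8    9
a[i]    1   15   11    1   13    3   14    4    6   16
L[i]    1    2    2    1    3    2    4    3    4    5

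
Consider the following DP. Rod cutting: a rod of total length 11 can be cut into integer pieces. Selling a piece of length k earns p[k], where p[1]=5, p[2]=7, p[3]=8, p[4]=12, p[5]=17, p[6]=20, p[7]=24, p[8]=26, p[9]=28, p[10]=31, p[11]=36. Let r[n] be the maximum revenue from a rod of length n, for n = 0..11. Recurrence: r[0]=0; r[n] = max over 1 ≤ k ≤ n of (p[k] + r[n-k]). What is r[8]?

40

   n    0    1    2    3    4    5    6    7    8    9   10   11
r[n]    0    5   10   15   20   25   30   35   40   45   50   55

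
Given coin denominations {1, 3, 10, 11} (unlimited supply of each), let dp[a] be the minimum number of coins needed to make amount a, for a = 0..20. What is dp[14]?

2

 a  0  1  2  3  4  5  6  7  8  9 10 11 12 13 14 15 16 17 18 19 20
dp  0  1  2  1  2  3  2  3  4  3  1  1  2  2  2  3  3  3  4  4  2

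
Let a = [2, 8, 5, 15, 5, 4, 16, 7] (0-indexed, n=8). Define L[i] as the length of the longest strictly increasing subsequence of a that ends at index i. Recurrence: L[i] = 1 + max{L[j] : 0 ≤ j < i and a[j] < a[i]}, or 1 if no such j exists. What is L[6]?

4

   i    0    1    2    3    4    5    6    7
a[i]    2    8    5   15    5    4   16    7
L[i]    1    2    2    3    2    2    4    3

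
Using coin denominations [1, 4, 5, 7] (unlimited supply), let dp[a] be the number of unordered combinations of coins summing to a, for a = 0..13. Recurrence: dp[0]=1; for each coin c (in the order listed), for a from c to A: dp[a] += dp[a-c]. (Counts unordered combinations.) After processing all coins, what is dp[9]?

6

after  coin     0     1     2     3     4     5     6     7     8     9    10    11    12    13
          1     1     1     1     1     1     1     1     1     1     1     1     1     1     1
          4     1     1     1     1     2     2     2     2     3     3     3     3     4     4
          5     1     1     1     1     2     3     3     3     4     5     6     6     7     8
          7     1     1     1     1     2     3     3     4     5     6     7     8    10    11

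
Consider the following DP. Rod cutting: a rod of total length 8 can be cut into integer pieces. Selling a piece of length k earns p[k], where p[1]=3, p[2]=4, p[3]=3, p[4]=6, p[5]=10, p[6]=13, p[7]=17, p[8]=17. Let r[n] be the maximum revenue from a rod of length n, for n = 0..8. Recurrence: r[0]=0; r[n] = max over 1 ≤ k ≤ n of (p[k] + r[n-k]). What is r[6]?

   n    0    1    2    3    4    5    6    7    8
r[n]    0    3    6    9   12   15   18   21   24

18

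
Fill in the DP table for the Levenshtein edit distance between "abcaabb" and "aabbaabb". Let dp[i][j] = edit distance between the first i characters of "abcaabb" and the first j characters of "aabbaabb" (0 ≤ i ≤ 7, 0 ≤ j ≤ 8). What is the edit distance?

   ''  a  a  b  b  a  a  b  b
''  0  1  2  3  4  5  6  7  8
 a  1  0  1  2  3  4  5  6  7
 b  2  1  1  1  2  3  4  5  6
 c  3  2  2  2  2  3  4  5  6
 a  4  3  2  3  3  2  3  4  5
 a  5  4  3  3  4  3  2  3  4
 b  6  5  4  3  3  4  3  2  3
 b  7  6  5  4  3  4  4  3  2

2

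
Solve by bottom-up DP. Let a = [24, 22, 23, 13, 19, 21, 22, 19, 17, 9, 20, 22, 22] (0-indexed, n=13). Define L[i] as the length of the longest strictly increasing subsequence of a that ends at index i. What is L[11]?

4

   i    0    1    2    3    4    5    6    7    8    9   10   11   12
a[i]   24   22   23   13   19   21   22   19   17    9   20   22   22
L[i]    1    1    2    1    2    3    4    2    2    1    3    4    4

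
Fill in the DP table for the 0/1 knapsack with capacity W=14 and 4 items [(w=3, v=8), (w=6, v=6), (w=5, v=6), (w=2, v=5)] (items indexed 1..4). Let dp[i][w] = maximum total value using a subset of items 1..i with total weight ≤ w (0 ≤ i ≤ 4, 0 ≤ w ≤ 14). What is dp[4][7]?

13

i\w   0   1   2   3   4   5   6   7   8   9  10  11  12  13  14
  0   0   0   0   0   0   0   0   0   0   0   0   0   0   0   0
  1   0   0   0   8   8   8   8   8   8   8   8   8   8   8   8
  2   0   0   0   8   8   8   8   8   8  14  14  14  14  14  14
  3   0   0   0   8   8   8   8   8  14  14  14  14  14  14  20
  4   0   0   5   8   8  13  13  13  14  14  19  19  19  19  20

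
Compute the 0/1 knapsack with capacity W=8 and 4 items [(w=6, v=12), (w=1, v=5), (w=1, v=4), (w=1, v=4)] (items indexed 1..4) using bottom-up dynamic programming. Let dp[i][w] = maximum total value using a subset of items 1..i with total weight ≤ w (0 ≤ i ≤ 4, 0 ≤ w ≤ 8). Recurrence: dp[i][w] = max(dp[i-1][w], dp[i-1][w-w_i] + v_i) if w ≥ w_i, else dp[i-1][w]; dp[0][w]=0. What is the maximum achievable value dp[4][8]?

i\w   0   1   2   3   4   5   6   7   8
  0   0   0   0   0   0   0   0   0   0
  1   0   0   0   0   0   0  12  12  12
  2   0   5   5   5   5   5  12  17  17
  3   0   5   9   9   9   9  12  17  21
  4   0   5   9  13  13  13  13  17  21

21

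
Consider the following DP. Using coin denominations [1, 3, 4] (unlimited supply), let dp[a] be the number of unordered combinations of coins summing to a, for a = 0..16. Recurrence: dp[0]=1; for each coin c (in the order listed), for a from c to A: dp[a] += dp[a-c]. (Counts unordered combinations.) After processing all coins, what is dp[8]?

after  coin     0     1     2     3     4     5     6     7     8     9    10    11    12    13    14    15    16
          1     1     1     1     1     1     1     1     1     1     1     1     1     1     1     1     1     1
          3     1     1     1     2     2     2     3     3     3     4     4     4     5     5     5     6     6
          4     1     1     1     2     3     3     4     5     6     7     8     9    11    12    13    15    17

6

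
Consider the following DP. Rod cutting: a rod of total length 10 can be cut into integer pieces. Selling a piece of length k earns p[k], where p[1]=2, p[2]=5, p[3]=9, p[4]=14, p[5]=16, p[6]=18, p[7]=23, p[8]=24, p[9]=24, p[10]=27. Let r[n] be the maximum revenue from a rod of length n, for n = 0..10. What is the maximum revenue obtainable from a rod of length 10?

33

   n    0    1    2    3    4    5    6    7    8    9   10
r[n]    0    2    5    9   14   16   19   23   28   30   33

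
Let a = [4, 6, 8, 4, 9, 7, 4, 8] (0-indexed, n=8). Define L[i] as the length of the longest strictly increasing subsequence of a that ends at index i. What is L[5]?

3

   i    0    1    2    3    4    5    6    7
a[i]    4    6    8    4    9    7    4    8
L[i]    1    2    3    1    4    3    1    4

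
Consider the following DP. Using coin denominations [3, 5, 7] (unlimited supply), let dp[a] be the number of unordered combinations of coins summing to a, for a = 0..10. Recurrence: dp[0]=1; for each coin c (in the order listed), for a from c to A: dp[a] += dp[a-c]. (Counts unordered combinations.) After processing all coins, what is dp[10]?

after  coin     0     1     2     3     4     5     6     7     8     9    10
          3     1     0     0     1     0     0     1     0     0     1     0
          5     1     0     0     1     0     1     1     0     1     1     1
          7     1     0     0     1     0     1     1     1     1     1     2

2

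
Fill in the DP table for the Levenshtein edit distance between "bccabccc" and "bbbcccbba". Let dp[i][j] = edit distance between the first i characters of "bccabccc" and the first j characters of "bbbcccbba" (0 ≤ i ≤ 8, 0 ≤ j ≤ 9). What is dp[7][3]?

   ''  b  b  b  c  c  c  b  b  a
''  0  1  2  3  4  5  6  7  8  9
 b  1  0  1  2  3  4  5  6  7  8
 c  2  1  1  2  2  3  4  5  6  7
 c  3  2  2  2  2  2  3  4  5  6
 a  4  3  3  3  3  3  3  4  5  5
 b  5  4  3  3  4  4  4  3  4  5
 c  6  5  4  4  3  4  4  4  4  5
 c  7  6  5  5  4  3  4  5  5  5
 c  8  7  6  6  5  4  3  4  5  6

5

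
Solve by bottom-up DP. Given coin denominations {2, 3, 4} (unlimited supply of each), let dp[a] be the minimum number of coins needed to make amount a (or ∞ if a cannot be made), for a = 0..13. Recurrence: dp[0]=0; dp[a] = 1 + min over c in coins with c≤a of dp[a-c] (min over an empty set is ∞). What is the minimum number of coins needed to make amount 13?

4

 a  0  1  2  3  4  5  6  7  8  9 10 11 12 13
dp  0  -  1  1  1  2  2  2  2  3  3  3  3  4
(- denotes ∞ / unreachable)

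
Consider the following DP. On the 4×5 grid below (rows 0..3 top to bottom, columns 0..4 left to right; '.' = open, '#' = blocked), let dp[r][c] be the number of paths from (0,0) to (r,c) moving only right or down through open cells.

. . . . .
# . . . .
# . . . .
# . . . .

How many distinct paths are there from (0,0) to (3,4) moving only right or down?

r\c   0   1   2   3   4
  0   1   1   1   1   1
  1   0   1   2   3   4
  2   0   1   3   6  10
  3   0   1   4  10  20

20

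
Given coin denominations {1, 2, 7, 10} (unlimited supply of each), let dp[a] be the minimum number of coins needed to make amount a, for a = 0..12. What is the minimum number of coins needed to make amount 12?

 a  0  1  2  3  4  5  6  7  8  9 10 11 12
dp  0  1  1  2  2  3  3  1  2  2  1  2  2

2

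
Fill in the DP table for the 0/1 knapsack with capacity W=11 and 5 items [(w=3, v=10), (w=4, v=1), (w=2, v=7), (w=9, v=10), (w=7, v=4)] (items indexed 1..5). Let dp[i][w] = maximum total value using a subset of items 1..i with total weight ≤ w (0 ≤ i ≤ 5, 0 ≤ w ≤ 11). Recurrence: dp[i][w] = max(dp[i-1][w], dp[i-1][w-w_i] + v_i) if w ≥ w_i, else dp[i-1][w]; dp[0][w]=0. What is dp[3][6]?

17

i\w   0   1   2   3   4   5   6   7   8   9  10  11
  0   0   0   0   0   0   0   0   0   0   0   0   0
  1   0   0   0  10  10  10  10  10  10  10  10  10
  2   0   0   0  10  10  10  10  11  11  11  11  11
  3   0   0   7  10  10  17  17  17  17  18  18  18
  4   0   0   7  10  10  17  17  17  17  18  18  18
  5   0   0   7  10  10  17  17  17  17  18  18  18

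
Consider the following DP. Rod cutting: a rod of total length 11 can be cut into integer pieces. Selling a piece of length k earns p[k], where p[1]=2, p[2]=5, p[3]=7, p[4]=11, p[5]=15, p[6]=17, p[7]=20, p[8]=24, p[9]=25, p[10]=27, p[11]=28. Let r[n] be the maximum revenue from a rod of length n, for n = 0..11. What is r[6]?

   n    0    1    2    3    4    5    6    7    8    9   10   11
r[n]    0    2    5    7   11   15   17   20   24   26   30   32

17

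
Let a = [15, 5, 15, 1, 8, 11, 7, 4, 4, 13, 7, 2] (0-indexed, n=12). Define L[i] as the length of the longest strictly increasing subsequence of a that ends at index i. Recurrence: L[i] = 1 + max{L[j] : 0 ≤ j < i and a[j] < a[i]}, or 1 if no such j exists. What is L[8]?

   i    0    1    2    3    4    5    6    7    8    9   10   11
a[i]   15    5   15    1    8   11    7    4    4   13    7    2
L[i]    1    1    2    1    2    3    2    2    2    4    3    2

2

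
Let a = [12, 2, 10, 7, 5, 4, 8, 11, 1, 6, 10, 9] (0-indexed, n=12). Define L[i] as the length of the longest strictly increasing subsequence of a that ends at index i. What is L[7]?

4

   i    0    1    2    3    4    5    6    7    8    9   10   11
a[i]   12    2   10    7    5    4    8   11    1    6   10    9
L[i]    1    1    2    2    2    2    3    4    1    3    4    4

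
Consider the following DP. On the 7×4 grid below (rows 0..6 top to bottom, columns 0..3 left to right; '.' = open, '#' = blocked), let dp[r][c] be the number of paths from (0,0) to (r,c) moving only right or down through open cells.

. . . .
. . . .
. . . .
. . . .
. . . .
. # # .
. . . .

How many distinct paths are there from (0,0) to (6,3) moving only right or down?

r\c   0   1   2   3
  0   1   1   1   1
  1   1   2   3   4
  2   1   3   6  10
  3   1   4  10  20
  4   1   5  15  35
  5   1   0   0  35
  6   1   1   1  36

36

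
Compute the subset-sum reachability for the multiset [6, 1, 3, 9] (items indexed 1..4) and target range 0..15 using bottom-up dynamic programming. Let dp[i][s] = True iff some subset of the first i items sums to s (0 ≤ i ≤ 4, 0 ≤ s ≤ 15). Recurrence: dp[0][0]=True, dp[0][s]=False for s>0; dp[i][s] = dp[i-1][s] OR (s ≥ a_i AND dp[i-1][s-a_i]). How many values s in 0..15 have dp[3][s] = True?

8

i\s   0   1   2   3   4   5   6   7   8   9  10  11  12  13  14  15
  0   T   F   F   F   F   F   F   F   F   F   F   F   F   F   F   F
  1   T   F   F   F   F   F   T   F   F   F   F   F   F   F   F   F
  2   T   T   F   F   F   F   T   T   F   F   F   F   F   F   F   F
  3   T   T   F   T   T   F   T   T   F   T   T   F   F   F   F   F
  4   T   T   F   T   T   F   T   T   F   T   T   F   T   T   F   T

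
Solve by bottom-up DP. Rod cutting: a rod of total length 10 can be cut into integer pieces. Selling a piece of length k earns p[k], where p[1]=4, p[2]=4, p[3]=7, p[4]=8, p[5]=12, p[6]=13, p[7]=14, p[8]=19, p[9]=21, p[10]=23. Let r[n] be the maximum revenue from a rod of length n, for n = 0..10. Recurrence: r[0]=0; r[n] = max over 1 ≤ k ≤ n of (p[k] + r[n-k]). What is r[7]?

28

   n    0    1    2    3    4    5    6    7    8    9   10
r[n]    0    4    8   12   16   20   24   28   32   36   40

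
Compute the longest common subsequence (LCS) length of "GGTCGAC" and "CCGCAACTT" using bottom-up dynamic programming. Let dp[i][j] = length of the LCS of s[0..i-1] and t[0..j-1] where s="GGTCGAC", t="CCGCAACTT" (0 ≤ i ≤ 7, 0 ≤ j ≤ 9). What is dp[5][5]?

2

   ''  C  C  G  C  A  A  C  T  T
''  0  0  0  0  0  0  0  0  0  0
 G  0  0  0  1  1  1  1  1  1  1
 G  0  0  0  1  1  1  1  1  1  1
 T  0  0  0  1  1  1  1  1  2  2
 C  0  1  1  1  2  2  2  2  2  2
 G  0  1  1  2  2  2  2  2  2  2
 A  0  1  1  2  2  3  3  3  3  3
 C  0  1  2  2  3  3  3  4  4  4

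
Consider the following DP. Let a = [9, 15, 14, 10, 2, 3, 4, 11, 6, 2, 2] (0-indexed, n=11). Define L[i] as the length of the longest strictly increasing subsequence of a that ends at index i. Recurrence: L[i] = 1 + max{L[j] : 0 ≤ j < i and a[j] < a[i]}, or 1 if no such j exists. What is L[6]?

3

   i    0    1    2    3    4    5    6    7    8    9   10
a[i]    9   15   14   10    2    3    4   11    6    2    2
L[i]    1    2    2    2    1    2    3    4    4    1    1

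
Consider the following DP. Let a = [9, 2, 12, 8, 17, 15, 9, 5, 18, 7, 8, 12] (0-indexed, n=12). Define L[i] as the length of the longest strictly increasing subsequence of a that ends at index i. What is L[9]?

   i    0    1    2    3    4    5    6    7    8    9   10   11
a[i]    9    2   12    8   17   15    9    5   18    7    8   12
L[i]    1    1    2    2    3    3    3    2    4    3    4    5

3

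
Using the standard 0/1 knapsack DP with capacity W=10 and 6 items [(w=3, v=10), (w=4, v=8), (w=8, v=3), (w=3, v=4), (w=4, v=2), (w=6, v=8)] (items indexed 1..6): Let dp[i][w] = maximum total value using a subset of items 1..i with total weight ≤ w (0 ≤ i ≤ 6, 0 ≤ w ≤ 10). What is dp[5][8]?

18

i\w   0   1   2   3   4   5   6   7   8   9  10
  0   0   0   0   0   0   0   0   0   0   0   0
  1   0   0   0  10  10  10  10  10  10  10  10
  2   0   0   0  10  10  10  10  18  18  18  18
  3   0   0   0  10  10  10  10  18  18  18  18
  4   0   0   0  10  10  10  14  18  18  18  22
  5   0   0   0  10  10  10  14  18  18  18  22
  6   0   0   0  10  10  10  14  18  18  18  22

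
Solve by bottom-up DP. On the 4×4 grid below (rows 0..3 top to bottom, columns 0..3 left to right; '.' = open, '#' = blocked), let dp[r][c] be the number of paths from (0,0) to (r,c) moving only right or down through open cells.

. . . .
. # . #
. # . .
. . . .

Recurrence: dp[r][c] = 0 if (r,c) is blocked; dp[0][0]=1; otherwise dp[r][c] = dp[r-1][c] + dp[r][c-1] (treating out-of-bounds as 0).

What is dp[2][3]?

r\c   0   1   2   3
  0   1   1   1   1
  1   1   0   1   0
  2   1   0   1   1
  3   1   1   2   3

1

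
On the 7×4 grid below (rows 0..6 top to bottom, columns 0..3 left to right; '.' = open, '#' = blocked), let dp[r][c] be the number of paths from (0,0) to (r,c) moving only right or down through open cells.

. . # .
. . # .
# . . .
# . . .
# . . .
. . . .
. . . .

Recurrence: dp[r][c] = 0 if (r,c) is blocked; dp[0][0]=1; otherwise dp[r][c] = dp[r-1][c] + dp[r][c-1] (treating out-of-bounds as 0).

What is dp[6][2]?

r\c   0   1   2   3
  0   1   1   0   0
  1   1   2   0   0
  2   0   2   2   2
  3   0   2   4   6
  4   0   2   6  12
  5   0   2   8  20
  6   0   2  10  30

10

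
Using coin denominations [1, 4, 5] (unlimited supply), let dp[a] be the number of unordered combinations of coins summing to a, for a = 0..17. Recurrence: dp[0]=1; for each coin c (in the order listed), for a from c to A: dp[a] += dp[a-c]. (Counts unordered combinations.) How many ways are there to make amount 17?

12

after  coin     0     1     2     3     4     5     6     7     8     9    10    11    12    13    14    15    16    17
          1     1     1     1     1     1     1     1     1     1     1     1     1     1     1     1     1     1     1
          4     1     1     1     1     2     2     2     2     3     3     3     3     4     4     4     4     5     5
          5     1     1     1     1     2     3     3     3     4     5     6     6     7     8     9    10    11    12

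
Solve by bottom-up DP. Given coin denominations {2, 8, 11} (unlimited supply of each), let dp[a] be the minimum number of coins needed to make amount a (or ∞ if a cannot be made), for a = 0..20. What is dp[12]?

3

 a  0  1  2  3  4  5  6  7  8  9 10 11 12 13 14 15 16 17 18 19 20
dp  0  -  1  -  2  -  3  -  1  -  2  1  3  2  4  3  2  4  3  2  4
(- denotes ∞ / unreachable)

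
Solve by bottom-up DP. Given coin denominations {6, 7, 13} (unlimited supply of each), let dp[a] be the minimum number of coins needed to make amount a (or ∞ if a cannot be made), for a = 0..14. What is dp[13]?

 a  0  1  2  3  4  5  6  7  8  9 10 11 12 13 14
dp  0  -  -  -  -  -  1  1  -  -  -  -  2  1  2
(- denotes ∞ / unreachable)

1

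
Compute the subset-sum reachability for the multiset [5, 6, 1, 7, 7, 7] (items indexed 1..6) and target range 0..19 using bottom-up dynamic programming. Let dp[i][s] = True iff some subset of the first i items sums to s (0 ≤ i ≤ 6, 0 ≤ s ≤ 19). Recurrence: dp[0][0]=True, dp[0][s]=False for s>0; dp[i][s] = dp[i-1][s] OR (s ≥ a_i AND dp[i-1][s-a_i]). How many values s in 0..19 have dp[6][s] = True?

13

i\s   0   1   2   3   4   5   6   7   8   9  10  11  12  13  14  15  16  17  18  19
  0   T   F   F   F   F   F   F   F   F   F   F   F   F   F   F   F   F   F   F   F
  1   T   F   F   F   F   T   F   F   F   F   F   F   F   F   F   F   F   F   F   F
  2   T   F   F   F   F   T   T   F   F   F   F   T   F   F   F   F   F   F   F   F
  3   T   T   F   F   F   T   T   T   F   F   F   T   T   F   F   F   F   F   F   F
  4   T   T   F   F   F   T   T   T   T   F   F   T   T   T   T   F   F   F   T   T
  5   T   T   F   F   F   T   T   T   T   F   F   T   T   T   T   T   F   F   T   T
  6   T   T   F   F   F   T   T   T   T   F   F   T   T   T   T   T   F   F   T   T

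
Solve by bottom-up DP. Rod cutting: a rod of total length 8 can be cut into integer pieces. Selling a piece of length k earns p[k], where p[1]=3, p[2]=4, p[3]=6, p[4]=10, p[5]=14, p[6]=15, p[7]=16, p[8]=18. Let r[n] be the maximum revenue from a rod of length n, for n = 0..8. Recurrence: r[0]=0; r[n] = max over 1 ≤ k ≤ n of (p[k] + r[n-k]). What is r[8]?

   n    0    1    2    3    4    5    6    7    8
r[n]    0    3    6    9   12   15   18   21   24

24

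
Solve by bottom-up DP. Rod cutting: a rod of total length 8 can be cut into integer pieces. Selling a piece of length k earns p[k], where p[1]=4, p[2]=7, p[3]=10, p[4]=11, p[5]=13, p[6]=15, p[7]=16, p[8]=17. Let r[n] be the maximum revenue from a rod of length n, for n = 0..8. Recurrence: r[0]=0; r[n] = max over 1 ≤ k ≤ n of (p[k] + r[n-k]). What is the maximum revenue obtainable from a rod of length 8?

32

   n    0    1    2    3    4    5    6    7    8
r[n]    0    4    8   12   16   20   24   28   32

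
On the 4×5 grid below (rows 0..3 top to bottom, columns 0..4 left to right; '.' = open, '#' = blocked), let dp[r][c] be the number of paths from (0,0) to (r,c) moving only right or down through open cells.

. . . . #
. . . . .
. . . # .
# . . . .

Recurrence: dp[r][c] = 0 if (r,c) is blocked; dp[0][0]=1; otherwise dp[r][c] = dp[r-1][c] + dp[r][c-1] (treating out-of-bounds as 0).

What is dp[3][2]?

r\c   0   1   2   3   4
  0   1   1   1   1   0
  1   1   2   3   4   4
  2   1   3   6   0   4
  3   0   3   9   9  13

9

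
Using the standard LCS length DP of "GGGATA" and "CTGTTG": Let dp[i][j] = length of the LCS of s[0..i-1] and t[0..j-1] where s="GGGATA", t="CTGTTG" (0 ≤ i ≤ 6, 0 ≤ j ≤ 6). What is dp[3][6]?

   ''  C  T  G  T  T  G
''  0  0  0  0  0  0  0
 G  0  0  0  1  1  1  1
 G  0  0  0  1  1  1  2
 G  0  0  0  1  1  1  2
 A  0  0  0  1  1  1  2
 T  0  0  1  1  2  2  2
 A  0  0  1  1  2  2  2

2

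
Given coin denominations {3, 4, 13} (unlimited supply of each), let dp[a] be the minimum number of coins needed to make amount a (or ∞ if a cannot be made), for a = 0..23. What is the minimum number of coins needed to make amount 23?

 a  0  1  2  3  4  5  6  7  8  9 10 11 12 13 14 15 16 17 18 19 20 21 22 23
dp  0  -  -  1  1  -  2  2  2  3  3  3  3  1  4  4  2  2  5  3  3  3  4  4
(- denotes ∞ / unreachable)

4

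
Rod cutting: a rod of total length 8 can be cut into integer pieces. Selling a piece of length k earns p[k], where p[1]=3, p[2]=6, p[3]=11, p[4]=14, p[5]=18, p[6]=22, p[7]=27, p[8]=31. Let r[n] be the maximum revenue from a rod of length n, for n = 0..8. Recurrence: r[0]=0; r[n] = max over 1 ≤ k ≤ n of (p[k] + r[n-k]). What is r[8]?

   n    0    1    2    3    4    5    6    7    8
r[n]    0    3    6   11   14   18   22   27   31

31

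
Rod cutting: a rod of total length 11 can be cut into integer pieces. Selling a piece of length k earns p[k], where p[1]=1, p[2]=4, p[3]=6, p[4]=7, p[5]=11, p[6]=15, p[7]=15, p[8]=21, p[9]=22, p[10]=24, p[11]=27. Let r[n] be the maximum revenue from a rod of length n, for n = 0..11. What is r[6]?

15

   n    0    1    2    3    4    5    6    7    8    9   10   11
r[n]    0    1    4    6    8   11   15   16   21   22   25   27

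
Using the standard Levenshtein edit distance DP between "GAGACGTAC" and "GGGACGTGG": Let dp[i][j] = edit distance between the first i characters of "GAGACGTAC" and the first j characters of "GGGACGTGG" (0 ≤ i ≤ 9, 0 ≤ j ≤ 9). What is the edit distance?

   ''  G  G  G  A  C  G  T  G  G
''  0  1  2  3  4  5  6  7  8  9
 G  1  0  1  2  3  4  5  6  7  8
 A  2  1  1  2  2  3  4  5  6  7
 G  3  2  1  1  2  3  3  4  5  6
 A  4  3  2  2  1  2  3  4  5  6
 C  5  4  3  3  2  1  2  3  4  5
 G  6  5  4  3  3  2  1  2  3  4
 T  7  6  5  4  4  3  2  1  2  3
 A  8  7  6  5  4  4  3  2  2  3
 C  9  8  7  6  5  4  4  3  3  3

3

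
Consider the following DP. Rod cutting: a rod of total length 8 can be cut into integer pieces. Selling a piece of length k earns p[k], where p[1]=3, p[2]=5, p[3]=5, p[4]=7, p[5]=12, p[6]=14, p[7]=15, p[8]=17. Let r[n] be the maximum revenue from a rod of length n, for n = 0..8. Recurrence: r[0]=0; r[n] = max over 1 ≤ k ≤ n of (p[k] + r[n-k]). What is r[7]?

   n    0    1    2    3    4    5    6    7    8
r[n]    0    3    6    9   12   15   18   21   24

21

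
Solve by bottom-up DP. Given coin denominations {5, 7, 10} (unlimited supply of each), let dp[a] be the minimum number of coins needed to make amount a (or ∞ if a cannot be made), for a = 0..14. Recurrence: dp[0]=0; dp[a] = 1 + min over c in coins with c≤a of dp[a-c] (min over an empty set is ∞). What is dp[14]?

 a  0  1  2  3  4  5  6  7  8  9 10 11 12 13 14
dp  0  -  -  -  -  1  -  1  -  -  1  -  2  -  2
(- denotes ∞ / unreachable)

2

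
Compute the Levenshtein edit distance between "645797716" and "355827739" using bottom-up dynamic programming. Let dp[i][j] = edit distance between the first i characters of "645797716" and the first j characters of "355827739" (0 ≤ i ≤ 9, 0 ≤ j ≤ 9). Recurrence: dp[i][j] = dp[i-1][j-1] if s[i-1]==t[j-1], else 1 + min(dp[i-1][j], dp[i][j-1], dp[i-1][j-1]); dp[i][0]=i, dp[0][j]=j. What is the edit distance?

6

   ''  3  5  5  8  2  7  7  3  9
''  0  1  2  3  4  5  6  7  8  9
 6  1  1  2  3  4  5  6  7  8  9
 4  2  2  2  3  4  5  6  7  8  9
 5  3  3  2  2  3  4  5  6  7  8
 7  4  4  3  3  3  4  4  5  6  7
 9  5  5  4  4  4  4  5  5  6  6
 7  6  6  5  5  5  5  4  5  6  7
 7  7  7  6  6  6  6  5  4  5  6
 1  8  8  7  7  7  7  6  5  5  6
 6  9  9  8  8  8  8  7  6  6  6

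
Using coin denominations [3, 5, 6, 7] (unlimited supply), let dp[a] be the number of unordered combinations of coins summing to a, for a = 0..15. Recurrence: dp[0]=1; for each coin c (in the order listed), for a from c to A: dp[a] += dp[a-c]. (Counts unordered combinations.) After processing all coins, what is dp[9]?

2

after  coin     0     1     2     3     4     5     6     7     8     9    10    11    12    13    14    15
          3     1     0     0     1     0     0     1     0     0     1     0     0     1     0     0     1
          5     1     0     0     1     0     1     1     0     1     1     1     1     1     1     1     2
          6     1     0     0     1     0     1     2     0     1     2     1     2     3     1     2     4
          7     1     0     0     1     0     1     2     1     1     2     2     2     4     3     3     5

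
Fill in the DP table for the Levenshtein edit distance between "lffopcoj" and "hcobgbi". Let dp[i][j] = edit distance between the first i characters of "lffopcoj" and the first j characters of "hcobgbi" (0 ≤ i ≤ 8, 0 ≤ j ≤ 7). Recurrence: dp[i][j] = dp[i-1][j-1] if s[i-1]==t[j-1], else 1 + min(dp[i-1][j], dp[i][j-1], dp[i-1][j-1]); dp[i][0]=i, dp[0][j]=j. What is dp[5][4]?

   ''  h  c  o  b  g  b  i
''  0  1  2  3  4  5  6  7
 l  1  1  2  3  4  5  6  7
 f  2  2  2  3  4  5  6  7
 f  3  3  3  3  4  5  6  7
 o  4  4  4  3  4  5  6  7
 p  5  5  5  4  4  5  6  7
 c  6  6  5  5  5  5  6  7
 o  7  7  6  5  6  6  6  7
 j  8  8  7  6  6  7  7  7

4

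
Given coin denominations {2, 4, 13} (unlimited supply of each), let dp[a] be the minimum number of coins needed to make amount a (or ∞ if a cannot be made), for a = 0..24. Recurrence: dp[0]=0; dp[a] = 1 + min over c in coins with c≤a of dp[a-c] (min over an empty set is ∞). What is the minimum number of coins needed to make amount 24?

6

 a  0  1  2  3  4  5  6  7  8  9 10 11 12 13 14 15 16 17 18 19 20 21 22 23 24
dp  0  -  1  -  1  -  2  -  2  -  3  -  3  1  4  2  4  2  5  3  5  3  6  4  6
(- denotes ∞ / unreachable)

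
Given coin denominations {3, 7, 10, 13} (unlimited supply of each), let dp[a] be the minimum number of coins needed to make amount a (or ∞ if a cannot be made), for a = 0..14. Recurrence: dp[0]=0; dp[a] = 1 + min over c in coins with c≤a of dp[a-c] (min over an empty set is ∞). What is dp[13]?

1

 a  0  1  2  3  4  5  6  7  8  9 10 11 12 13 14
dp  0  -  -  1  -  -  2  1  -  3  1  -  4  1  2
(- denotes ∞ / unreachable)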